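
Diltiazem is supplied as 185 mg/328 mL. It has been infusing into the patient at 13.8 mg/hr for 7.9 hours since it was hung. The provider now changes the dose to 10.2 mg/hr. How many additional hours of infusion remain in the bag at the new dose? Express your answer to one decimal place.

7.4 hours

Initial rate:
Concentration = 185 mg ÷ 328 mL = 0.5640244 mg/mL
Rate = 13.8 mg/hr ÷ 0.5640244 mg/mL = 24.46703 mL/hr
Volume infused so far = 24.46703 mL/hr × 7.9 hr = 193.2895 mL
Volume remaining = 328 − 193.2895 = 134.7105 mL
New rate:
Rate = 10.2 mg/hr ÷ 0.5640244 mg/mL = 18.08432 mL/hr
Time remaining = 134.7105 mL ÷ 18.08432 mL/hr = 7.44902 hr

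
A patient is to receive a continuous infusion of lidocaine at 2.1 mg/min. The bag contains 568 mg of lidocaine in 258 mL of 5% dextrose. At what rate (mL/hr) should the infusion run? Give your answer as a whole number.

2.1 mg/min × 60 min/hr = 126 mg/hr
Concentration = 568 mg ÷ 258 mL = 2.20155 mg/mL
Rate = 126 mg/hr ÷ 2.20155 mg/mL = 57.23239 mL/hr

57 mL/hr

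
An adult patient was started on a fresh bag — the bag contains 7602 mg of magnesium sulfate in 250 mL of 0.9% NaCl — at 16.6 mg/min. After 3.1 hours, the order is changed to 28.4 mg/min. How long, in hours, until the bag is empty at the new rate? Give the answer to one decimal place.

2.6 hours

Initial rate:
16.6 mg/min × 60 min/hr = 996 mg/hr
Concentration = 7602 mg ÷ 250 mL = 30.408 mg/mL
Rate = 996 mg/hr ÷ 30.408 mg/mL = 32.75454 mL/hr
Volume infused so far = 32.75454 mL/hr × 3.1 hr = 101.5391 mL
Volume remaining = 250 − 101.5391 = 148.4609 mL
New rate:
28.4 mg/min × 60 min/hr = 1704 mg/hr
Rate = 1704 mg/hr ÷ 30.408 mg/mL = 56.03788 mL/hr
Time remaining = 148.4609 mL ÷ 56.03788 mL/hr = 2.649296 hr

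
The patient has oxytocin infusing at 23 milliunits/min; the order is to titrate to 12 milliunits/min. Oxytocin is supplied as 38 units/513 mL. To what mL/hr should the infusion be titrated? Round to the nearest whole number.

12 milliunits/min × 60 min/hr = 720 milliunits/hr
Concentration = 38 units ÷ 513 mL = 0.07407407 units/mL = 74.07407 milliunits/mL
Rate = 720 milliunits/hr ÷ 74.07407 milliunits/mL = 9.72 mL/hr

10 mL/hr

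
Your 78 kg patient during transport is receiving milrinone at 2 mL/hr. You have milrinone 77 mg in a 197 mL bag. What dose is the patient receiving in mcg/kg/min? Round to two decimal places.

0.17 mcg/kg/min

Concentration = 77 mg ÷ 197 mL = 0.3908629 mg/mL = 390.8629 mcg/mL
Drug rate = 2 mL/hr × 390.8629 mcg/mL = 781.7259 mcg/hr
781.7259 mcg/hr ÷ 60 min/hr = 13.02876 mcg/min
13.02876 mcg/min ÷ 78 kg = 0.1670354 mcg/kg/min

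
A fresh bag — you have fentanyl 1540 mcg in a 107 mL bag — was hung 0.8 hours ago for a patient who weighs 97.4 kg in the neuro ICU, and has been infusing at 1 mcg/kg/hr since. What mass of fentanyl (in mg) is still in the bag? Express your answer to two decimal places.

1.46 mg

Dose = 1 mcg/kg/hr × 97.4 kg = 97.4 mcg/hr
Concentration = 1540 mcg ÷ 107 mL = 14.39252 mcg/mL
Rate = 97.4 mcg/hr ÷ 14.39252 mcg/mL = 6.767403 mL/hr
Volume infused = 6.767403 mL/hr × 0.8 hr = 5.413922 mL
Volume remaining = 107 − 5.413922 = 101.5861 mL
Drug remaining = 101.5861 mL × 14.39252 mcg/mL = 1462.08 mcg = 1.46208 mg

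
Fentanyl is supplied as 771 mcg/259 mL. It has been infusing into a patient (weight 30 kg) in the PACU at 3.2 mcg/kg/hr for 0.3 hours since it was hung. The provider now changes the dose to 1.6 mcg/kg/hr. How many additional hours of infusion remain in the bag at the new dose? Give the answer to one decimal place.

15.5 hours

Initial rate:
Dose = 3.2 mcg/kg/hr × 30 kg = 96 mcg/hr
Concentration = 771 mcg ÷ 259 mL = 2.976834 mcg/mL
Rate = 96 mcg/hr ÷ 2.976834 mcg/mL = 32.24903 mL/hr
Volume infused so far = 32.24903 mL/hr × 0.3 hr = 9.674708 mL
Volume remaining = 259 − 9.674708 = 249.3253 mL
New rate:
Dose = 1.6 mcg/kg/hr × 30 kg = 48 mcg/hr
Rate = 48 mcg/hr ÷ 2.976834 mcg/mL = 16.12451 mL/hr
Time remaining = 249.3253 mL ÷ 16.12451 mL/hr = 15.4625 hr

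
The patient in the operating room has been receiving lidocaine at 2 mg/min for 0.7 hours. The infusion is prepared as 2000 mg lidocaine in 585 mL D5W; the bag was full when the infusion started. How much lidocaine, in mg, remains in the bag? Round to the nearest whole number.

1916 mg

2 mg/min × 60 min/hr = 120 mg/hr
Concentration = 2000 mg ÷ 585 mL = 3.418803 mg/mL
Rate = 120 mg/hr ÷ 3.418803 mg/mL = 35.1 mL/hr
Volume infused = 35.1 mL/hr × 0.7 hr = 24.57 mL
Volume remaining = 585 − 24.57 = 560.43 mL
Drug remaining = 560.43 mL × 3.418803 mg/mL = 1916 mg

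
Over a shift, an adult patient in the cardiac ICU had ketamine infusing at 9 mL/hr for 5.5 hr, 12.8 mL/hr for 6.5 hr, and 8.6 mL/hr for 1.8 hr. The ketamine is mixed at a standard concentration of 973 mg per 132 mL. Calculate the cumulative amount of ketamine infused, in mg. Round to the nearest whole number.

1092 mg

Concentration = 973 mg ÷ 132 mL = 7.371212 mg/mL
Stage 1: 9 mL/hr × 5.5 hr = 49.5 mL → 49.5 mL × 7.371212 mg/mL = 364.875 mg
Stage 2: 12.8 mL/hr × 6.5 hr = 83.2 mL → 83.2 mL × 7.371212 mg/mL = 613.2848 mg
Stage 3: 8.6 mL/hr × 1.8 hr = 15.48 mL → 15.48 mL × 7.371212 mg/mL = 114.1064 mg
Total = 364.875 + 613.2848 + 114.1064 = 1092.266 mg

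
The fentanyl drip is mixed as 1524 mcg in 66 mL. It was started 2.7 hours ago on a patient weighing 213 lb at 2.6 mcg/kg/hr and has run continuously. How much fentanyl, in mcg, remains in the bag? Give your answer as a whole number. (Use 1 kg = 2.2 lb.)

844 mcg

Weight = 213 lb ÷ 2.2 lb/kg = 96.81818 kg
Dose = 2.6 mcg/kg/hr × 96.81818 kg = 251.7273 mcg/hr
Concentration = 1524 mcg ÷ 66 mL = 23.09091 mcg/mL
Rate = 251.7273 mcg/hr ÷ 23.09091 mcg/mL = 10.90157 mL/hr
Volume infused = 10.90157 mL/hr × 2.7 hr = 29.43425 mL
Volume remaining = 66 − 29.43425 = 36.56575 mL
Drug remaining = 36.56575 mL × 23.09091 mcg/mL = 844.3364 mcg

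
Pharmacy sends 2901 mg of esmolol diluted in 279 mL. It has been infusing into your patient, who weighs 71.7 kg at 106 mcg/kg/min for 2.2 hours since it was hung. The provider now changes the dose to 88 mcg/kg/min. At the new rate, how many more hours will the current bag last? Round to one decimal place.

Initial rate:
Dose = 106 mcg/kg/min × 71.7 kg = 7600.2 mcg/min
7600.2 mcg/min × 60 min/hr = 456012 mcg/hr
Concentration = 2901 mg ÷ 279 mL = 10.39785 mg/mL = 10397.85 mcg/mL
Rate = 456012 mcg/hr ÷ 10397.85 mcg/mL = 43.85638 mL/hr
Volume infused so far = 43.85638 mL/hr × 2.2 hr = 96.48403 mL
Volume remaining = 279 − 96.48403 = 182.516 mL
New rate:
Dose = 88 mcg/kg/min × 71.7 kg = 6309.6 mcg/min
6309.6 mcg/min × 60 min/hr = 378576 mcg/hr
Rate = 378576 mcg/hr ÷ 10397.85 mcg/mL = 36.40907 mL/hr
Time remaining = 182.516 mL ÷ 36.40907 mL/hr = 5.012926 hr

5.0 hours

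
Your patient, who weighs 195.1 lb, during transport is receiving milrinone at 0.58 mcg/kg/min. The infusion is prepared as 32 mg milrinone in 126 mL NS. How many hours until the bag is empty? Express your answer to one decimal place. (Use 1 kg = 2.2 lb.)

10.4 hours

Weight = 195.1 lb ÷ 2.2 lb/kg = 88.68182 kg
Dose = 0.58 mcg/kg/min × 88.68182 kg = 51.43545 mcg/min
51.43545 mcg/min × 60 min/hr = 3086.127 mcg/hr
Concentration = 32 mg ÷ 126 mL = 0.2539683 mg/mL = 253.9683 mcg/mL
Rate = 3086.127 mcg/hr ÷ 253.9683 mcg/mL = 12.15163 mL/hr
Duration = 126 mL ÷ 12.15163 mL/hr = 10.36898 hr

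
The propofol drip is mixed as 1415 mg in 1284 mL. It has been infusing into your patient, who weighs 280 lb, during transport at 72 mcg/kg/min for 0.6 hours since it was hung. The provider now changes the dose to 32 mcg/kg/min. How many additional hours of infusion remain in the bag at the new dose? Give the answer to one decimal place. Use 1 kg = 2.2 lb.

Initial rate:
Weight = 280 lb ÷ 2.2 lb/kg = 127.2727 kg
Dose = 72 mcg/kg/min × 127.2727 kg = 9163.636 mcg/min
9163.636 mcg/min × 60 min/hr = 549818.2 mcg/hr
Concentration = 1415 mg ÷ 1284 mL = 1.102025 mg/mL = 1102.025 mcg/mL
Rate = 549818.2 mcg/hr ÷ 1102.025 mcg/mL = 498.9163 mL/hr
Volume infused so far = 498.9163 mL/hr × 0.6 hr = 299.3498 mL
Volume remaining = 1284 − 299.3498 = 984.6502 mL
New rate:
Dose = 32 mcg/kg/min × 127.2727 kg = 4072.727 mcg/min
4072.727 mcg/min × 60 min/hr = 244363.6 mcg/hr
Rate = 244363.6 mcg/hr ÷ 1102.025 mcg/mL = 221.7406 mL/hr
Time remaining = 984.6502 mL ÷ 221.7406 mL/hr = 4.440551 hr

4.4 hours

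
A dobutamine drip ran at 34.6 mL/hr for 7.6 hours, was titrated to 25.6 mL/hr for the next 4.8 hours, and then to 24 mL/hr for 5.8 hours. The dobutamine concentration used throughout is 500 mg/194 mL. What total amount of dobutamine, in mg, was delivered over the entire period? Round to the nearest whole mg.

1353 mg

Concentration = 500 mg ÷ 194 mL = 2.57732 mg/mL
Stage 1: 34.6 mL/hr × 7.6 hr = 262.96 mL → 262.96 mL × 2.57732 mg/mL = 677.732 mg
Stage 2: 25.6 mL/hr × 4.8 hr = 122.88 mL → 122.88 mL × 2.57732 mg/mL = 316.701 mg
Stage 3: 24 mL/hr × 5.8 hr = 139.2 mL → 139.2 mL × 2.57732 mg/mL = 358.7629 mg
Total = 677.732 + 316.701 + 358.7629 = 1353.196 mg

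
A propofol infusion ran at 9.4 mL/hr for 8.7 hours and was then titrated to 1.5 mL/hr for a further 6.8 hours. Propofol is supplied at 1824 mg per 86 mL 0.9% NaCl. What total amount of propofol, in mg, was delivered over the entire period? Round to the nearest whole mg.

1951 mg

Concentration = 1824 mg ÷ 86 mL = 21.2093 mg/mL
Stage 1: 9.4 mL/hr × 8.7 hr = 81.78 mL → 81.78 mL × 21.2093 mg/mL = 1734.497 mg
Stage 2: 1.5 mL/hr × 6.8 hr = 10.2 mL → 10.2 mL × 21.2093 mg/mL = 216.3349 mg
Total = 1734.497 + 216.3349 = 1950.832 mg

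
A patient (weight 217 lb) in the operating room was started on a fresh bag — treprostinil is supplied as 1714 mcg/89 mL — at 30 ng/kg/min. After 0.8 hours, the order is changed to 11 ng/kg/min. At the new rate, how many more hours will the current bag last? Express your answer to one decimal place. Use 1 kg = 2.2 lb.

24.1 hours

Initial rate:
Weight = 217 lb ÷ 2.2 lb/kg = 98.63636 kg
Dose = 30 ng/kg/min × 98.63636 kg = 2959.091 ng/min
2959.091 ng/min × 60 min/hr = 177545.5 ng/hr
Concentration = 1714 mcg ÷ 89 mL = 19.25843 mcg/mL = 19258.43 ng/mL
Rate = 177545.5 ng/hr ÷ 19258.43 ng/mL = 9.219105 mL/hr
Volume infused so far = 9.219105 mL/hr × 0.8 hr = 7.375284 mL
Volume remaining = 89 − 7.375284 = 81.62472 mL
New rate:
Dose = 11 ng/kg/min × 98.63636 kg = 1085 ng/min
1085 ng/min × 60 min/hr = 65100 ng/hr
Rate = 65100 ng/hr ÷ 19258.43 ng/mL = 3.380338 mL/hr
Time remaining = 81.62472 mL ÷ 3.380338 mL/hr = 24.14691 hr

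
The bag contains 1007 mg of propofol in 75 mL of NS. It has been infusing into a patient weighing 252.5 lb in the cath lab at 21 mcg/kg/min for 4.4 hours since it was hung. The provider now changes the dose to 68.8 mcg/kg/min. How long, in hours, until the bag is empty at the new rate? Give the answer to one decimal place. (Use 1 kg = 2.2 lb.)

Initial rate:
Weight = 252.5 lb ÷ 2.2 lb/kg = 114.7727 kg
Dose = 21 mcg/kg/min × 114.7727 kg = 2410.227 mcg/min
2410.227 mcg/min × 60 min/hr = 144613.6 mcg/hr
Concentration = 1007 mg ÷ 75 mL = 13.42667 mg/mL = 13426.67 mcg/mL
Rate = 144613.6 mcg/hr ÷ 13426.67 mcg/mL = 10.77063 mL/hr
Volume infused so far = 10.77063 mL/hr × 4.4 hr = 47.39076 mL
Volume remaining = 75 − 47.39076 = 27.60924 mL
New rate:
Dose = 68.8 mcg/kg/min × 114.7727 kg = 7896.364 mcg/min
7896.364 mcg/min × 60 min/hr = 473781.8 mcg/hr
Rate = 473781.8 mcg/hr ÷ 13426.67 mcg/mL = 35.28663 mL/hr
Time remaining = 27.60924 mL ÷ 35.28663 mL/hr = 0.7824277 hr

0.8 hours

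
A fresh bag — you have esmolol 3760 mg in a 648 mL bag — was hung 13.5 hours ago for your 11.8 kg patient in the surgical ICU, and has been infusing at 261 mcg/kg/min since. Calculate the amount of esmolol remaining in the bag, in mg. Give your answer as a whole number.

Dose = 261 mcg/kg/min × 11.8 kg = 3079.8 mcg/min
3079.8 mcg/min × 60 min/hr = 184788 mcg/hr
Concentration = 3760 mg ÷ 648 mL = 5.802469 mg/mL = 5802.469 mcg/mL
Rate = 184788 mcg/hr ÷ 5802.469 mcg/mL = 31.84644 mL/hr
Volume infused = 31.84644 mL/hr × 13.5 hr = 429.927 mL
Volume remaining = 648 − 429.927 = 218.073 mL
Drug remaining = 218.073 mL × 5802.469 mcg/mL = 1265362 mcg = 1265.362 mg

1265 mg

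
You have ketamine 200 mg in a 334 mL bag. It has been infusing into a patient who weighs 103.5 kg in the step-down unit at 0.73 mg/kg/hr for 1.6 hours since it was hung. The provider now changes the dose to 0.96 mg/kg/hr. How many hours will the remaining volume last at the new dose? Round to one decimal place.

0.8 hours

Initial rate:
Dose = 0.73 mg/kg/hr × 103.5 kg = 75.555 mg/hr
Concentration = 200 mg ÷ 334 mL = 0.5988024 mg/mL
Rate = 75.555 mg/hr ÷ 0.5988024 mg/mL = 126.1769 mL/hr
Volume infused so far = 126.1769 mL/hr × 1.6 hr = 201.883 mL
Volume remaining = 334 − 201.883 = 132.117 mL
New rate:
Dose = 0.96 mg/kg/hr × 103.5 kg = 99.36 mg/hr
Rate = 99.36 mg/hr ÷ 0.5988024 mg/mL = 165.9312 mL/hr
Time remaining = 132.117 mL ÷ 165.9312 mL/hr = 0.7962158 hr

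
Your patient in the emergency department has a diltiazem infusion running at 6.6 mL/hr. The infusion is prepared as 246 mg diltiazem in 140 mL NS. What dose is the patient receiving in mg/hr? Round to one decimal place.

11.6 mg/hr

Concentration = 246 mg ÷ 140 mL = 1.757143 mg/mL
Drug rate = 6.6 mL/hr × 1.757143 mg/mL = 11.59714 mg/hr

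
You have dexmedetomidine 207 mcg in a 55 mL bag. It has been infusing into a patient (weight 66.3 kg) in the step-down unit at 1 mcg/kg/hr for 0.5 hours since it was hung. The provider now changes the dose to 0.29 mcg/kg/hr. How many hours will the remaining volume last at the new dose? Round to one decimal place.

9.0 hours

Initial rate:
Dose = 1 mcg/kg/hr × 66.3 kg = 66.3 mcg/hr
Concentration = 207 mcg ÷ 55 mL = 3.763636 mcg/mL
Rate = 66.3 mcg/hr ÷ 3.763636 mcg/mL = 17.61594 mL/hr
Volume infused so far = 17.61594 mL/hr × 0.5 hr = 8.807971 mL
Volume remaining = 55 − 8.807971 = 46.19203 mL
New rate:
Dose = 0.29 mcg/kg/hr × 66.3 kg = 19.227 mcg/hr
Rate = 19.227 mcg/hr ÷ 3.763636 mcg/mL = 5.108623 mL/hr
Time remaining = 46.19203 mL ÷ 5.108623 mL/hr = 9.041972 hr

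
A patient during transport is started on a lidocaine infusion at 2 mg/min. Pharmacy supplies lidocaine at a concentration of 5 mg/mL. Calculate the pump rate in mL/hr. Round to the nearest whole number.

2 mg/min × 60 min/hr = 120 mg/hr
Rate = 120 mg/hr ÷ 5 mg/mL = 24 mL/hr

24 mL/hr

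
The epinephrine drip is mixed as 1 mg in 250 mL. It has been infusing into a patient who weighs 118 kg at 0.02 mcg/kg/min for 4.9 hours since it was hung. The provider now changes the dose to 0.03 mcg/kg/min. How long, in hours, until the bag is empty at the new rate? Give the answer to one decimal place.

1.4 hours

Initial rate:
Dose = 0.02 mcg/kg/min × 118 kg = 2.36 mcg/min
2.36 mcg/min × 60 min/hr = 141.6 mcg/hr
Concentration = 1 mg ÷ 250 mL = 0.004 mg/mL = 4 mcg/mL
Rate = 141.6 mcg/hr ÷ 4 mcg/mL = 35.4 mL/hr
Volume infused so far = 35.4 mL/hr × 4.9 hr = 173.46 mL
Volume remaining = 250 − 173.46 = 76.54 mL
New rate:
Dose = 0.03 mcg/kg/min × 118 kg = 3.54 mcg/min
3.54 mcg/min × 60 min/hr = 212.4 mcg/hr
Rate = 212.4 mcg/hr ÷ 4 mcg/mL = 53.1 mL/hr
Time remaining = 76.54 mL ÷ 53.1 mL/hr = 1.441431 hr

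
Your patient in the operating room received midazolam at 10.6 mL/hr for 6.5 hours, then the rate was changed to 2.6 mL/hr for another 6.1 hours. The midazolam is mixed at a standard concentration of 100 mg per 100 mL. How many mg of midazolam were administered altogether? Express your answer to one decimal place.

Concentration = 100 mg ÷ 100 mL = 1 mg/mL
Stage 1: 10.6 mL/hr × 6.5 hr = 68.9 mL → 68.9 mL × 1 mg/mL = 68.9 mg
Stage 2: 2.6 mL/hr × 6.1 hr = 15.86 mL → 15.86 mL × 1 mg/mL = 15.86 mg
Total = 68.9 + 15.86 = 84.76 mg

84.8 mg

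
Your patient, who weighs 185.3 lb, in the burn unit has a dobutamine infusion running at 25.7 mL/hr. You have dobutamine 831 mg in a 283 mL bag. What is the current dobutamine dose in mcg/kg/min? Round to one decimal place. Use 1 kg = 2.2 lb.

Weight = 185.3 lb ÷ 2.2 lb/kg = 84.22727 kg
Concentration = 831 mg ÷ 283 mL = 2.936396 mg/mL = 2936.396 mcg/mL
Drug rate = 25.7 mL/hr × 2936.396 mcg/mL = 75465.37 mcg/hr
75465.37 mcg/hr ÷ 60 min/hr = 1257.756 mcg/min
1257.756 mcg/min ÷ 84.22727 kg = 14.93289 mcg/kg/min

14.9 mcg/kg/min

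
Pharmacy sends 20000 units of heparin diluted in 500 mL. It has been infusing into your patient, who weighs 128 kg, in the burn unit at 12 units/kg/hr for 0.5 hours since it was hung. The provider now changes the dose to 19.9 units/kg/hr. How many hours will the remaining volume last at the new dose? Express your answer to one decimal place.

Initial rate:
Dose = 12 units/kg/hr × 128 kg = 1536 units/hr
Concentration = 20000 units ÷ 500 mL = 40 units/mL
Rate = 1536 units/hr ÷ 40 units/mL = 38.4 mL/hr
Volume infused so far = 38.4 mL/hr × 0.5 hr = 19.2 mL
Volume remaining = 500 − 19.2 = 480.8 mL
New rate:
Dose = 19.9 units/kg/hr × 128 kg = 2547.2 units/hr
Rate = 2547.2 units/hr ÷ 40 units/mL = 63.68 mL/hr
Time remaining = 480.8 mL ÷ 63.68 mL/hr = 7.550251 hr

7.6 hours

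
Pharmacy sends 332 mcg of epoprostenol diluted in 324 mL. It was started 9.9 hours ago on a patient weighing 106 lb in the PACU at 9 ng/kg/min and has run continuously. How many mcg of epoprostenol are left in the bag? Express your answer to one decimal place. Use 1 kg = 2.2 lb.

Weight = 106 lb ÷ 2.2 lb/kg = 48.18182 kg
Dose = 9 ng/kg/min × 48.18182 kg = 433.6364 ng/min
433.6364 ng/min × 60 min/hr = 26018.18 ng/hr
Concentration = 332 mcg ÷ 324 mL = 1.024691 mcg/mL = 1024.691 ng/mL
Rate = 26018.18 ng/hr ÷ 1024.691 ng/mL = 25.39124 mL/hr
Volume infused = 25.39124 mL/hr × 9.9 hr = 251.3733 mL
Volume remaining = 324 − 251.3733 = 72.62675 mL
Drug remaining = 72.62675 mL × 1024.691 ng/mL = 74420 ng = 74.42 mcg

74.4 mcg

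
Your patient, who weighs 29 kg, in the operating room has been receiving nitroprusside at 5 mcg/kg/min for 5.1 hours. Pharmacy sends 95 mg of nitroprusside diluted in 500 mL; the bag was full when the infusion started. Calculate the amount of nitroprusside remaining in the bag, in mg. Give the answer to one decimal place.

50.6 mg

Dose = 5 mcg/kg/min × 29 kg = 145 mcg/min
145 mcg/min × 60 min/hr = 8700 mcg/hr
Concentration = 95 mg ÷ 500 mL = 0.19 mg/mL = 190 mcg/mL
Rate = 8700 mcg/hr ÷ 190 mcg/mL = 45.78947 mL/hr
Volume infused = 45.78947 mL/hr × 5.1 hr = 233.5263 mL
Volume remaining = 500 − 233.5263 = 266.4737 mL
Drug remaining = 266.4737 mL × 190 mcg/mL = 50630 mcg = 50.63 mg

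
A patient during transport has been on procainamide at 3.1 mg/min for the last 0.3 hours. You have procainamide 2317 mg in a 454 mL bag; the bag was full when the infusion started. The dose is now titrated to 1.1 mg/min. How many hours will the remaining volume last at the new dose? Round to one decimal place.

Initial rate:
3.1 mg/min × 60 min/hr = 186 mg/hr
Concentration = 2317 mg ÷ 454 mL = 5.103524 mg/mL
Rate = 186 mg/hr ÷ 5.103524 mg/mL = 36.4454 mL/hr
Volume infused so far = 36.4454 mL/hr × 0.3 hr = 10.93362 mL
Volume remaining = 454 − 10.93362 = 443.0664 mL
New rate:
1.1 mg/min × 60 min/hr = 66 mg/hr
Rate = 66 mg/hr ÷ 5.103524 mg/mL = 12.93224 mL/hr
Time remaining = 443.0664 mL ÷ 12.93224 mL/hr = 34.26061 hr

34.3 hours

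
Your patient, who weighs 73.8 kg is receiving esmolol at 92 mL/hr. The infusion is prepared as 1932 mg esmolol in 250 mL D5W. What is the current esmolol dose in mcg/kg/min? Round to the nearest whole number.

Concentration = 1932 mg ÷ 250 mL = 7.728 mg/mL = 7728 mcg/mL
Drug rate = 92 mL/hr × 7728 mcg/mL = 710976 mcg/hr
710976 mcg/hr ÷ 60 min/hr = 11849.6 mcg/min
11849.6 mcg/min ÷ 73.8 kg = 160.5637 mcg/kg/min

161 mcg/kg/min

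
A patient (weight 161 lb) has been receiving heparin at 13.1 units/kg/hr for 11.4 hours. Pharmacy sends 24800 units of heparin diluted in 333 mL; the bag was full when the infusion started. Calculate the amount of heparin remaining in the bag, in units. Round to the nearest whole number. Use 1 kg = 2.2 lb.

Weight = 161 lb ÷ 2.2 lb/kg = 73.18182 kg
Dose = 13.1 units/kg/hr × 73.18182 kg = 958.6818 units/hr
Concentration = 24800 units ÷ 333 mL = 74.47447 units/mL
Rate = 958.6818 units/hr ÷ 74.47447 units/mL = 12.87262 mL/hr
Volume infused = 12.87262 mL/hr × 11.4 hr = 146.7479 mL
Volume remaining = 333 − 146.7479 = 186.2521 mL
Drug remaining = 186.2521 mL × 74.47447 units/mL = 13871.03 units

13871 units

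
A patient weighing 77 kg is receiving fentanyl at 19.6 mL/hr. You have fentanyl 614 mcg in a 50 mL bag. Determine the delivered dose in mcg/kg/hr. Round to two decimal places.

3.13 mcg/kg/hr

Concentration = 614 mcg ÷ 50 mL = 12.28 mcg/mL
Drug rate = 19.6 mL/hr × 12.28 mcg/mL = 240.688 mcg/hr
240.688 mcg/hr ÷ 77 kg = 3.125818 mcg/kg/hr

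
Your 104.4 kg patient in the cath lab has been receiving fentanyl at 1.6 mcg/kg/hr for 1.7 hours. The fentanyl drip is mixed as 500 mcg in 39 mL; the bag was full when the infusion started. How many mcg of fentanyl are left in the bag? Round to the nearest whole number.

216 mcg

Dose = 1.6 mcg/kg/hr × 104.4 kg = 167.04 mcg/hr
Concentration = 500 mcg ÷ 39 mL = 12.82051 mcg/mL
Rate = 167.04 mcg/hr ÷ 12.82051 mcg/mL = 13.02912 mL/hr
Volume infused = 13.02912 mL/hr × 1.7 hr = 22.1495 mL
Volume remaining = 39 − 22.1495 = 16.8505 mL
Drug remaining = 16.8505 mL × 12.82051 mcg/mL = 216.032 mcg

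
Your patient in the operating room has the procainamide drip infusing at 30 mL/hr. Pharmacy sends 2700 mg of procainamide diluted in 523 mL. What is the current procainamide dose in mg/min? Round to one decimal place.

2.6 mg/min

Concentration = 2700 mg ÷ 523 mL = 5.162524 mg/mL
Drug rate = 30 mL/hr × 5.162524 mg/mL = 154.8757 mg/hr
154.8757 mg/hr ÷ 60 min/hr = 2.581262 mg/min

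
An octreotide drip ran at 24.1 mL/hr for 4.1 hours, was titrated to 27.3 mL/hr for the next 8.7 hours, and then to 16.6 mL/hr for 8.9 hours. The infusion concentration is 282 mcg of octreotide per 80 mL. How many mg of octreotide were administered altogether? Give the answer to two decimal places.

Concentration = 282 mcg ÷ 80 mL = 3.525 mcg/mL
Stage 1: 24.1 mL/hr × 4.1 hr = 98.81 mL → 98.81 mL × 3.525 mcg/mL = 348.3053 mcg
Stage 2: 27.3 mL/hr × 8.7 hr = 237.51 mL → 237.51 mL × 3.525 mcg/mL = 837.2227 mcg
Stage 3: 16.6 mL/hr × 8.9 hr = 147.74 mL → 147.74 mL × 3.525 mcg/mL = 520.7835 mcg
Total = 348.3053 + 837.2227 + 520.7835 = 1706.312 mcg = 1.706311 mg

1.71 mg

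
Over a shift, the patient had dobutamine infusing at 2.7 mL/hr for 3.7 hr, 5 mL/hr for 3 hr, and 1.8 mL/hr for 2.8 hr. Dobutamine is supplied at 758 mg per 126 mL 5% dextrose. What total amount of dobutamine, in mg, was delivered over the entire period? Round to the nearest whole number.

181 mg

Concentration = 758 mg ÷ 126 mL = 6.015873 mg/mL
Stage 1: 2.7 mL/hr × 3.7 hr = 9.99 mL → 9.99 mL × 6.015873 mg/mL = 60.09857 mg
Stage 2: 5 mL/hr × 3 hr = 15 mL → 15 mL × 6.015873 mg/mL = 90.2381 mg
Stage 3: 1.8 mL/hr × 2.8 hr = 5.04 mL → 5.04 mL × 6.015873 mg/mL = 30.32 mg
Total = 60.09857 + 90.2381 + 30.32 = 180.6567 mg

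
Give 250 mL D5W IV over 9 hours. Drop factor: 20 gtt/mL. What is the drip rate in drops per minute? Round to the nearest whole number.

9 gtt/min

250 mL ÷ (9 hr × 60 = 540 min) = 0.462963 mL/min
0.462963 mL/min × 20 gtt/mL = 9.259259 gtt/min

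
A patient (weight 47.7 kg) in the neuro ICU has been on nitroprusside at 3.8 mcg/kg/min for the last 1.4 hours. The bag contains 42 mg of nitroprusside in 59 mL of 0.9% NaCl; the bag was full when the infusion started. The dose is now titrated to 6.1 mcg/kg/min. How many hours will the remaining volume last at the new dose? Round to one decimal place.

1.5 hours

Initial rate:
Dose = 3.8 mcg/kg/min × 47.7 kg = 181.26 mcg/min
181.26 mcg/min × 60 min/hr = 10875.6 mcg/hr
Concentration = 42 mg ÷ 59 mL = 0.7118644 mg/mL = 711.8644 mcg/mL
Rate = 10875.6 mcg/hr ÷ 711.8644 mcg/mL = 15.27763 mL/hr
Volume infused so far = 15.27763 mL/hr × 1.4 hr = 21.38868 mL
Volume remaining = 59 − 21.38868 = 37.61132 mL
New rate:
Dose = 6.1 mcg/kg/min × 47.7 kg = 290.97 mcg/min
290.97 mcg/min × 60 min/hr = 17458.2 mcg/hr
Rate = 17458.2 mcg/hr ÷ 711.8644 mcg/mL = 24.52461 mL/hr
Time remaining = 37.61132 mL ÷ 24.52461 mL/hr = 1.533615 hr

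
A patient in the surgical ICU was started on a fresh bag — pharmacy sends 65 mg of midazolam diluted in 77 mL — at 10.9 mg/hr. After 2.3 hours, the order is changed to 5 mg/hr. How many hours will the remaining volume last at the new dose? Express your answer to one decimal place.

8.0 hours

Initial rate:
Concentration = 65 mg ÷ 77 mL = 0.8441558 mg/mL
Rate = 10.9 mg/hr ÷ 0.8441558 mg/mL = 12.91231 mL/hr
Volume infused so far = 12.91231 mL/hr × 2.3 hr = 29.69831 mL
Volume remaining = 77 − 29.69831 = 47.30169 mL
New rate:
Rate = 5 mg/hr ÷ 0.8441558 mg/mL = 5.923077 mL/hr
Time remaining = 47.30169 mL ÷ 5.923077 mL/hr = 7.986 hr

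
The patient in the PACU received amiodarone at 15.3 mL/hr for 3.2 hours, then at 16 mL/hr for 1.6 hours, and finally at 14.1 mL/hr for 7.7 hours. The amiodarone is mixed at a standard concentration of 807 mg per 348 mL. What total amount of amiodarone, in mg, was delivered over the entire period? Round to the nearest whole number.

Concentration = 807 mg ÷ 348 mL = 2.318966 mg/mL
Stage 1: 15.3 mL/hr × 3.2 hr = 48.96 mL → 48.96 mL × 2.318966 mg/mL = 113.5366 mg
Stage 2: 16 mL/hr × 1.6 hr = 25.6 mL → 25.6 mL × 2.318966 mg/mL = 59.36552 mg
Stage 3: 14.1 mL/hr × 7.7 hr = 108.57 mL → 108.57 mL × 2.318966 mg/mL = 251.7701 mg
Total = 113.5366 + 59.36552 + 251.7701 = 424.6722 mg

425 mg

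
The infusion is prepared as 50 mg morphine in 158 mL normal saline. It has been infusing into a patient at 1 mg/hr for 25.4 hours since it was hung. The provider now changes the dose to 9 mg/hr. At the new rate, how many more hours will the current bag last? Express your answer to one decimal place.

Initial rate:
Concentration = 50 mg ÷ 158 mL = 0.3164557 mg/mL
Rate = 1 mg/hr ÷ 0.3164557 mg/mL = 3.16 mL/hr
Volume infused so far = 3.16 mL/hr × 25.4 hr = 80.264 mL
Volume remaining = 158 − 80.264 = 77.736 mL
New rate:
Rate = 9 mg/hr ÷ 0.3164557 mg/mL = 28.44 mL/hr
Time remaining = 77.736 mL ÷ 28.44 mL/hr = 2.733333 hr

2.7 hours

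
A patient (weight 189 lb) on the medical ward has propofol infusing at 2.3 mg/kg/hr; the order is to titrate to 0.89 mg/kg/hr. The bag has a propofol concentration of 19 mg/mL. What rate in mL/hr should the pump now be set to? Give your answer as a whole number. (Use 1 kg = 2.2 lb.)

4 mL/hr

Weight = 189 lb ÷ 2.2 lb/kg = 85.90909 kg
Dose = 0.89 mg/kg/hr × 85.90909 kg = 76.45909 mg/hr
Rate = 76.45909 mg/hr ÷ 19 mg/mL = 4.024163 mL/hr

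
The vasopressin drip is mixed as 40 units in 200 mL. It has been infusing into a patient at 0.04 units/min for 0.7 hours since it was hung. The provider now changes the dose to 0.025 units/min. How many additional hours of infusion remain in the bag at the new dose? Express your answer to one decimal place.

25.5 hours

Initial rate:
0.04 units/min × 60 min/hr = 2.4 units/hr
Concentration = 40 units ÷ 200 mL = 0.2 units/mL
Rate = 2.4 units/hr ÷ 0.2 units/mL = 12 mL/hr
Volume infused so far = 12 mL/hr × 0.7 hr = 8.4 mL
Volume remaining = 200 − 8.4 = 191.6 mL
New rate:
0.025 units/min × 60 min/hr = 1.5 units/hr
Rate = 1.5 units/hr ÷ 0.2 units/mL = 7.5 mL/hr
Time remaining = 191.6 mL ÷ 7.5 mL/hr = 25.54667 hr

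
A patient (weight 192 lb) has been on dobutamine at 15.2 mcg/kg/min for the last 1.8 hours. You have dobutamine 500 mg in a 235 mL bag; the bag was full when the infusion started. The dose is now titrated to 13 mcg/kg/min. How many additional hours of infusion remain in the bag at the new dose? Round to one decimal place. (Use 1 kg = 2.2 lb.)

5.2 hours

Initial rate:
Weight = 192 lb ÷ 2.2 lb/kg = 87.27273 kg
Dose = 15.2 mcg/kg/min × 87.27273 kg = 1326.545 mcg/min
1326.545 mcg/min × 60 min/hr = 79592.73 mcg/hr
Concentration = 500 mg ÷ 235 mL = 2.12766 mg/mL = 2127.66 mcg/mL
Rate = 79592.73 mcg/hr ÷ 2127.66 mcg/mL = 37.40858 mL/hr
Volume infused so far = 37.40858 mL/hr × 1.8 hr = 67.33545 mL
Volume remaining = 235 − 67.33545 = 167.6646 mL
New rate:
Dose = 13 mcg/kg/min × 87.27273 kg = 1134.545 mcg/min
1134.545 mcg/min × 60 min/hr = 68072.73 mcg/hr
Rate = 68072.73 mcg/hr ÷ 2127.66 mcg/mL = 31.99418 mL/hr
Time remaining = 167.6646 mL ÷ 31.99418 mL/hr = 5.24047 hr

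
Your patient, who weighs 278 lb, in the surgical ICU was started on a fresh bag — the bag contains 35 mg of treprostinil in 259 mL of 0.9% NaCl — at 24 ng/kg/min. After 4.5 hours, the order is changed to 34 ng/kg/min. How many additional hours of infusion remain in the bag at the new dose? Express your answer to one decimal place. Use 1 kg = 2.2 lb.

Initial rate:
Weight = 278 lb ÷ 2.2 lb/kg = 126.3636 kg
Dose = 24 ng/kg/min × 126.3636 kg = 3032.727 ng/min
3032.727 ng/min × 60 min/hr = 181963.6 ng/hr
Concentration = 35 mg ÷ 259 mL = 0.1351351 mg/mL = 135135.1 ng/mL
Rate = 181963.6 ng/hr ÷ 135135.1 ng/mL = 1.346531 mL/hr
Volume infused so far = 1.346531 mL/hr × 4.5 hr = 6.059389 mL
Volume remaining = 259 − 6.059389 = 252.9406 mL
New rate:
Dose = 34 ng/kg/min × 126.3636 kg = 4296.364 ng/min
4296.364 ng/min × 60 min/hr = 257781.8 ng/hr
Rate = 257781.8 ng/hr ÷ 135135.1 ng/mL = 1.907585 mL/hr
Time remaining = 252.9406 mL ÷ 1.907585 mL/hr = 132.5973 hr

132.6 hours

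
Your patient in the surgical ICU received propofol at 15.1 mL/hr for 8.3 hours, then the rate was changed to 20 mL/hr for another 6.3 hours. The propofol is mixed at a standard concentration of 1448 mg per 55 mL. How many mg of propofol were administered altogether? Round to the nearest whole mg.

Concentration = 1448 mg ÷ 55 mL = 26.32727 mg/mL
Stage 1: 15.1 mL/hr × 8.3 hr = 125.33 mL → 125.33 mL × 26.32727 mg/mL = 3299.597 mg
Stage 2: 20 mL/hr × 6.3 hr = 126 mL → 126 mL × 26.32727 mg/mL = 3317.236 mg
Total = 3299.597 + 3317.236 = 6616.833 mg

6617 mg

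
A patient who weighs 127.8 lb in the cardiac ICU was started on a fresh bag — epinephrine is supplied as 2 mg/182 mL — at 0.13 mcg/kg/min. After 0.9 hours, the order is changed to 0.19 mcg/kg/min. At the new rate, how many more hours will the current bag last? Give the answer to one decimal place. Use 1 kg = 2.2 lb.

Initial rate:
Weight = 127.8 lb ÷ 2.2 lb/kg = 58.09091 kg
Dose = 0.13 mcg/kg/min × 58.09091 kg = 7.551818 mcg/min
7.551818 mcg/min × 60 min/hr = 453.1091 mcg/hr
Concentration = 2 mg ÷ 182 mL = 0.01098901 mg/mL = 10.98901 mcg/mL
Rate = 453.1091 mcg/hr ÷ 10.98901 mcg/mL = 41.23293 mL/hr
Volume infused so far = 41.23293 mL/hr × 0.9 hr = 37.10963 mL
Volume remaining = 182 − 37.10963 = 144.8904 mL
New rate:
Dose = 0.19 mcg/kg/min × 58.09091 kg = 11.03727 mcg/min
11.03727 mcg/min × 60 min/hr = 662.2364 mcg/hr
Rate = 662.2364 mcg/hr ÷ 10.98901 mcg/mL = 60.26351 mL/hr
Time remaining = 144.8904 mL ÷ 60.26351 mL/hr = 2.40428 hr

2.4 hours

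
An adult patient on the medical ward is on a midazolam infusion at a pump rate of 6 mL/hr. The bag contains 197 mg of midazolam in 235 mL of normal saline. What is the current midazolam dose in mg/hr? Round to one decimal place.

5.0 mg/hr

Concentration = 197 mg ÷ 235 mL = 0.8382979 mg/mL
Drug rate = 6 mL/hr × 0.8382979 mg/mL = 5.029787 mg/hr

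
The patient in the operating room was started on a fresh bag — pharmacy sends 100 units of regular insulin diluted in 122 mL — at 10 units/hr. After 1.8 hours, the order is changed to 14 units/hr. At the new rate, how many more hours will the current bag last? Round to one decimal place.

5.9 hours

Initial rate:
Concentration = 100 units ÷ 122 mL = 0.8196721 units/mL
Rate = 10 units/hr ÷ 0.8196721 units/mL = 12.2 mL/hr
Volume infused so far = 12.2 mL/hr × 1.8 hr = 21.96 mL
Volume remaining = 122 − 21.96 = 100.04 mL
New rate:
Rate = 14 units/hr ÷ 0.8196721 units/mL = 17.08 mL/hr
Time remaining = 100.04 mL ÷ 17.08 mL/hr = 5.857143 hr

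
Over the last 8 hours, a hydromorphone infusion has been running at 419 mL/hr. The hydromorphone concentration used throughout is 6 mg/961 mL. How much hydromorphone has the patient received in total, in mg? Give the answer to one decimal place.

20.9 mg

Concentration = 6 mg ÷ 961 mL = 0.006243496 mg/mL
Drug rate = 419 mL/hr × 0.006243496 mg/mL = 2.616025 mg/hr
Total = 2.616025 mg/hr × 8 hr = 20.9282 mg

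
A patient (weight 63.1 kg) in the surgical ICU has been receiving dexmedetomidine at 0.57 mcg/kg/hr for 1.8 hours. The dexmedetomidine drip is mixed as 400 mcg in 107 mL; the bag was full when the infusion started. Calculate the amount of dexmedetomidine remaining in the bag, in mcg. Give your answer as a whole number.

335 mcg

Dose = 0.57 mcg/kg/hr × 63.1 kg = 35.967 mcg/hr
Concentration = 400 mcg ÷ 107 mL = 3.738318 mcg/mL
Rate = 35.967 mcg/hr ÷ 3.738318 mcg/mL = 9.621173 mL/hr
Volume infused = 9.621173 mL/hr × 1.8 hr = 17.31811 mL
Volume remaining = 107 − 17.31811 = 89.68189 mL
Drug remaining = 89.68189 mL × 3.738318 mcg/mL = 335.2594 mcg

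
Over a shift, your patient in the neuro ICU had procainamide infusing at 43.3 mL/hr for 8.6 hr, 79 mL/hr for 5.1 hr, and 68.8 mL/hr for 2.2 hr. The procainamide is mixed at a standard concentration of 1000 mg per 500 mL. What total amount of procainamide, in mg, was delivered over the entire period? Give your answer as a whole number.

1853 mg

Concentration = 1000 mg ÷ 500 mL = 2 mg/mL
Stage 1: 43.3 mL/hr × 8.6 hr = 372.38 mL → 372.38 mL × 2 mg/mL = 744.76 mg
Stage 2: 79 mL/hr × 5.1 hr = 402.9 mL → 402.9 mL × 2 mg/mL = 805.8 mg
Stage 3: 68.8 mL/hr × 2.2 hr = 151.36 mL → 151.36 mL × 2 mg/mL = 302.72 mg
Total = 744.76 + 805.8 + 302.72 = 1853.28 mg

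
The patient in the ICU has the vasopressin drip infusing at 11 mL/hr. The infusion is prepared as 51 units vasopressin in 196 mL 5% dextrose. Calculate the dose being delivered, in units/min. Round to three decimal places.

Concentration = 51 units ÷ 196 mL = 0.2602041 units/mL
Drug rate = 11 mL/hr × 0.2602041 units/mL = 2.862245 units/hr
2.862245 units/hr ÷ 60 min/hr = 0.04770408 units/min

0.048 units/min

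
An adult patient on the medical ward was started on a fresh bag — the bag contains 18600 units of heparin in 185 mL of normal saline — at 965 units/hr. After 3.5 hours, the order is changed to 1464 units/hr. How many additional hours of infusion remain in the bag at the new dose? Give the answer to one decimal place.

10.4 hours

Initial rate:
Concentration = 18600 units ÷ 185 mL = 100.5405 units/mL
Rate = 965 units/hr ÷ 100.5405 units/mL = 9.598118 mL/hr
Volume infused so far = 9.598118 mL/hr × 3.5 hr = 33.59341 mL
Volume remaining = 185 − 33.59341 = 151.4066 mL
New rate:
Rate = 1464 units/hr ÷ 100.5405 units/mL = 14.56129 mL/hr
Time remaining = 151.4066 mL ÷ 14.56129 mL/hr = 10.39788 hr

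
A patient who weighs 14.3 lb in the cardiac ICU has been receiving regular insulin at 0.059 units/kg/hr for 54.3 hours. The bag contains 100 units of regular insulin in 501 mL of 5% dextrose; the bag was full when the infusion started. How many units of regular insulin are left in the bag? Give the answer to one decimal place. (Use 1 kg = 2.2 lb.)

79.2 units

Weight = 14.3 lb ÷ 2.2 lb/kg = 6.5 kg
Dose = 0.059 units/kg/hr × 6.5 kg = 0.3835 units/hr
Concentration = 100 units ÷ 501 mL = 0.1996008 units/mL
Rate = 0.3835 units/hr ÷ 0.1996008 units/mL = 1.921335 mL/hr
Volume infused = 1.921335 mL/hr × 54.3 hr = 104.3285 mL
Volume remaining = 501 − 104.3285 = 396.6715 mL
Drug remaining = 396.6715 mL × 0.1996008 units/mL = 79.17595 units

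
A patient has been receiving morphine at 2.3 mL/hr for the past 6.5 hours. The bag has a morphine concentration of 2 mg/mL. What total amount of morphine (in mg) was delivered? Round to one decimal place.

29.9 mg

Drug rate = 2.3 mL/hr × 2 mg/mL = 4.6 mg/hr
Total = 4.6 mg/hr × 6.5 hr = 29.9 mg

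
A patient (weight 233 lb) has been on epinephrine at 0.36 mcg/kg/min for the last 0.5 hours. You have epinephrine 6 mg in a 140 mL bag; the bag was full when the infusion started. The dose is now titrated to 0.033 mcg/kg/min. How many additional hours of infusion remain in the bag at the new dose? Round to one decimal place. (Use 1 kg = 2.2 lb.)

Initial rate:
Weight = 233 lb ÷ 2.2 lb/kg = 105.9091 kg
Dose = 0.36 mcg/kg/min × 105.9091 kg = 38.12727 mcg/min
38.12727 mcg/min × 60 min/hr = 2287.636 mcg/hr
Concentration = 6 mg ÷ 140 mL = 0.04285714 mg/mL = 42.85714 mcg/mL
Rate = 2287.636 mcg/hr ÷ 42.85714 mcg/mL = 53.37818 mL/hr
Volume infused so far = 53.37818 mL/hr × 0.5 hr = 26.68909 mL
Volume remaining = 140 − 26.68909 = 113.3109 mL
New rate:
Dose = 0.033 mcg/kg/min × 105.9091 kg = 3.495 mcg/min
3.495 mcg/min × 60 min/hr = 209.7 mcg/hr
Rate = 209.7 mcg/hr ÷ 42.85714 mcg/mL = 4.893 mL/hr
Time remaining = 113.3109 mL ÷ 4.893 mL/hr = 23.15776 hr

23.2 hours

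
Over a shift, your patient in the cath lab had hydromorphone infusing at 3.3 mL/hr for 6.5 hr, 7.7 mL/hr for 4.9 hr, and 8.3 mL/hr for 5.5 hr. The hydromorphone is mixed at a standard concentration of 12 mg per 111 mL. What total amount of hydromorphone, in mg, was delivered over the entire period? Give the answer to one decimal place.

Concentration = 12 mg ÷ 111 mL = 0.1081081 mg/mL
Stage 1: 3.3 mL/hr × 6.5 hr = 21.45 mL → 21.45 mL × 0.1081081 mg/mL = 2.318919 mg
Stage 2: 7.7 mL/hr × 4.9 hr = 37.73 mL → 37.73 mL × 0.1081081 mg/mL = 4.078919 mg
Stage 3: 8.3 mL/hr × 5.5 hr = 45.65 mL → 45.65 mL × 0.1081081 mg/mL = 4.935135 mg
Total = 2.318919 + 4.078919 + 4.935135 = 11.33297 mg

11.3 mg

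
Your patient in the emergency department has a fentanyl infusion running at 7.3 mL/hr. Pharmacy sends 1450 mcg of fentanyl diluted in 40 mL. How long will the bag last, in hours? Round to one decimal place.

5.5 hours

Duration = 40 mL ÷ 7.3 mL/hr = 5.479452 hr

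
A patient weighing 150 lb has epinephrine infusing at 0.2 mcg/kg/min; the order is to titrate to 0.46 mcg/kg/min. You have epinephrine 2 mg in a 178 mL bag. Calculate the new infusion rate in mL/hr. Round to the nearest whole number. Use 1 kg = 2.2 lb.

Weight = 150 lb ÷ 2.2 lb/kg = 68.18182 kg
Dose = 0.46 mcg/kg/min × 68.18182 kg = 31.36364 mcg/min
31.36364 mcg/min × 60 min/hr = 1881.818 mcg/hr
Concentration = 2 mg ÷ 178 mL = 0.01123596 mg/mL = 11.23596 mcg/mL
Rate = 1881.818 mcg/hr ÷ 11.23596 mcg/mL = 167.4818 mL/hr

167 mL/hr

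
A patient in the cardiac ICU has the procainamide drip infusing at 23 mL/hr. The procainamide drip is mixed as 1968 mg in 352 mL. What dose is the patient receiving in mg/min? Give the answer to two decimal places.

Concentration = 1968 mg ÷ 352 mL = 5.590909 mg/mL
Drug rate = 23 mL/hr × 5.590909 mg/mL = 128.5909 mg/hr
128.5909 mg/hr ÷ 60 min/hr = 2.143182 mg/min

2.14 mg/min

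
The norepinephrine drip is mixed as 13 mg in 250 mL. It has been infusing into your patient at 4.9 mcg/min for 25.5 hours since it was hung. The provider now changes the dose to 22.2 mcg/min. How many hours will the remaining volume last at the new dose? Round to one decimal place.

4.1 hours

Initial rate:
4.9 mcg/min × 60 min/hr = 294 mcg/hr
Concentration = 13 mg ÷ 250 mL = 0.052 mg/mL = 52 mcg/mL
Rate = 294 mcg/hr ÷ 52 mcg/mL = 5.653846 mL/hr
Volume infused so far = 5.653846 mL/hr × 25.5 hr = 144.1731 mL
Volume remaining = 250 − 144.1731 = 105.8269 mL
New rate:
22.2 mcg/min × 60 min/hr = 1332 mcg/hr
Rate = 1332 mcg/hr ÷ 52 mcg/mL = 25.61538 mL/hr
Time remaining = 105.8269 mL ÷ 25.61538 mL/hr = 4.131381 hr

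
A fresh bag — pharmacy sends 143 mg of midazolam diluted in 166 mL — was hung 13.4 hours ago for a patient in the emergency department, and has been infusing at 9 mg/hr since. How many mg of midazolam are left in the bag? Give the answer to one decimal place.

Concentration = 143 mg ÷ 166 mL = 0.8614458 mg/mL
Rate = 9 mg/hr ÷ 0.8614458 mg/mL = 10.44755 mL/hr
Volume infused = 10.44755 mL/hr × 13.4 hr = 139.9972 mL
Volume remaining = 166 − 139.9972 = 26.0028 mL
Drug remaining = 26.0028 mL × 0.8614458 mg/mL = 22.4 mg

22.4 mg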